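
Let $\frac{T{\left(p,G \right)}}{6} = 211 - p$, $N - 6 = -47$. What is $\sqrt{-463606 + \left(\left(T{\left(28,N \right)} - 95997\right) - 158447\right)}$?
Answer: $2 i \sqrt{179238} \approx 846.73 i$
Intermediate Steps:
$N = -41$ ($N = 6 - 47 = -41$)
$T{\left(p,G \right)} = 1266 - 6 p$ ($T{\left(p,G \right)} = 6 \left(211 - p\right) = 1266 - 6 p$)
$\sqrt{-463606 + \left(\left(T{\left(28,N \right)} - 95997\right) - 158447\right)} = \sqrt{-463606 + \left(\left(\left(1266 - 168\right) - 95997\right) - 158447\right)} = \sqrt{-463606 + \left(\left(1098 - 95997\right) - 158447\right)} = \sqrt{-463606 - 253346} = \sqrt{-716952} = 2 i \sqrt{179238}$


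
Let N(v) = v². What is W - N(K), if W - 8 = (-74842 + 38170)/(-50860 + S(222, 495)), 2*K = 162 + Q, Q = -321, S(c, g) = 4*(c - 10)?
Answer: -315651575/50012 ≈ -6311.5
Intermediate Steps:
S(c, g) = -40 + 4*c (S(c, g) = 4*(-10 + c) = -40 + 4*c)
K = -159/2 (K = (162 - 321)/2 = (½)*(-159) = -159/2 ≈ -79.500)
W = 109192/12503 (W = 8 + (-74842 + 38170)/(-50860 + (-40 + 4*222)) = 8 - 36672/(-50860 + (-40 + 888)) = 8 - 36672/(-50860 + 848) = 8 - 36672/(-50012) = 8 - 36672*(-1/50012) = 8 + 9168/12503 = 109192/12503 ≈ 8.7333)
W - N(K) = 109192/12503 - (-159/2)² = 109192/12503 - 1*25281/4 = 109192/12503 - 25281/4 = -315651575/50012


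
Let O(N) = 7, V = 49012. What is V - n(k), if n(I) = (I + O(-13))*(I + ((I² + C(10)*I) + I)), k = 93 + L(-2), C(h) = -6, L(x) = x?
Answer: -726854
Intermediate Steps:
k = 91 (k = 93 - 2 = 91)
n(I) = (7 + I)*(I² - 4*I) (n(I) = (I + 7)*(I + ((I² - 6*I) + I)) = (7 + I)*(I + (I² - 5*I)) = (7 + I)*(I² - 4*I))
V - n(k) = 49012 - 91*(-28 + 91² + 3*91) = 49012 - 91*(-28 + 8281 + 273) = 49012 - 91*8526 = 49012 - 1*775866 = 49012 - 775866 = -726854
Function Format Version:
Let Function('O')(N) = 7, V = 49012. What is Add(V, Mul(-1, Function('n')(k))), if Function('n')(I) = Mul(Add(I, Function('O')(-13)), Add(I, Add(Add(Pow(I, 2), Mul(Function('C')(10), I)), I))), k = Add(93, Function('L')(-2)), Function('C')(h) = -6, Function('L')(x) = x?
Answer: -726854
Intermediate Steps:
k = 91 (k = Add(93, -2) = 91)
Function('n')(I) = Mul(Add(7, I), Add(Pow(I, 2), Mul(-4, I))) (Function('n')(I) = Mul(Add(I, 7), Add(I, Add(Add(Pow(I, 2), Mul(-6, I)), I))) = Mul(Add(7, I), Add(I, Add(Pow(I, 2), Mul(-5, I)))) = Mul(Add(7, I), Add(Pow(I, 2), Mul(-4, I))))
Add(V, Mul(-1, Function('n')(k))) = Add(49012, Mul(-1, Mul(91, Add(-28, Pow(91, 2), Mul(3, 91))))) = Add(49012, Mul(-1, Mul(91, Add(-28, 8281, 273)))) = Add(49012, Mul(-1, Mul(91, 8526))) = Add(49012, Mul(-1, 775866)) = Add(49012, -775866) = -726854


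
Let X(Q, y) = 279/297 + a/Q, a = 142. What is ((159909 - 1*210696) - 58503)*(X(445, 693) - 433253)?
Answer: 46355731089664/979 ≈ 4.7350e+10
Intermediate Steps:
X(Q, y) = 31/33 + 142/Q (X(Q, y) = 279/297 + 142/Q = 279*(1/297) + 142/Q = 31/33 + 142/Q)
((159909 - 1*210696) - 58503)*(X(445, 693) - 433253) = ((159909 - 1*210696) - 58503)*((31/33 + 142/445) - 433253) = ((159909 - 210696) - 58503)*((31/33 + 142*(1/445)) - 433253) = (-50787 - 58503)*((31/33 + 142/445) - 433253) = -109290*(18481/14685 - 433253) = -109290*(-6362301824/14685) = 46355731089664/979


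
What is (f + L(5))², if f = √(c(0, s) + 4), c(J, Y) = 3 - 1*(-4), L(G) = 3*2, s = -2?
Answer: (6 + √11)² ≈ 86.799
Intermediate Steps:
L(G) = 6
c(J, Y) = 7 (c(J, Y) = 3 + 4 = 7)
f = √11 (f = √(7 + 4) = √11 ≈ 3.3166)
(f + L(5))² = (√11 + 6)² = (6 + √11)²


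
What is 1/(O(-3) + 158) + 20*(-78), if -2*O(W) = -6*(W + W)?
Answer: -218399/140 ≈ -1560.0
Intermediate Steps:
O(W) = 6*W (O(W) = -(-3)*(W + W) = -(-3)*2*W = -(-6)*W = 6*W)
1/(O(-3) + 158) + 20*(-78) = 1/(6*(-3) + 158) + 20*(-78) = 1/(-18 + 158) - 1560 = 1/140 - 1560 = -218399/140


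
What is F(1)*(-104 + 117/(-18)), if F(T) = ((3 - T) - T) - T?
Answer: 0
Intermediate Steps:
F(T) = 3 - 3*T (F(T) = (3 - 2*T) - T = 3 - 3*T)
F(1)*(-104 + 117/(-18)) = (3 - 3*1)*(-104 + 117/(-18)) = (3 - 3)*(-104 + 117*(-1/18)) = 0*(-104 - 13/2) = 0*(-221/2) = 0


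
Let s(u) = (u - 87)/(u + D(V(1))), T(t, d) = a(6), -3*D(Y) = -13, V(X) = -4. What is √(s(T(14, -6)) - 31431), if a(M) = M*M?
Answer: 2*I*√950826/11 ≈ 177.29*I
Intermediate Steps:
D(Y) = 13/3 (D(Y) = -⅓*(-13) = 13/3)
a(M) = M²
T(t, d) = 36 (T(t, d) = 6² = 36)
s(u) = (-87 + u)/(13/3 + u) (s(u) = (u - 87)/(u + 13/3) = (-87 + u)/(13/3 + u))
√(s(T(14, -6)) - 31431) = √(3*(-87 + 36)/(13 + 3*36) - 31431) = √(3*(-51)/(13 + 108) - 31431) = √(3*(-51)/121 - 31431) = √(3*(1/121)*(-51) - 31431) = √(-153/121 - 31431) = √(-3803304/121) = 2*I*√950826/11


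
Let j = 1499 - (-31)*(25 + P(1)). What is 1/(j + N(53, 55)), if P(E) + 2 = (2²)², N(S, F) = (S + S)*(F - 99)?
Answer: -1/1956 ≈ -0.00051125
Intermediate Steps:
N(S, F) = 2*S*(-99 + F) (N(S, F) = (2*S)*(-99 + F) = 2*S*(-99 + F))
P(E) = 14 (P(E) = -2 + (2²)² = -2 + 4² = -2 + 16 = 14)
j = 2708 (j = 1499 - (-31)*(25 + 14) = 1499 - (-31)*39 = 1499 - 1*(-1209) = 1499 + 1209 = 2708)
1/(j + N(53, 55)) = 1/(2708 + 2*53*(-99 + 55)) = 1/(2708 + 2*53*(-44)) = 1/(2708 - 4664) = 1/(-1956) = -1/1956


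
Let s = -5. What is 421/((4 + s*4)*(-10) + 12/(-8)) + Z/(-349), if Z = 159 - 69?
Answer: 265328/110633 ≈ 2.3983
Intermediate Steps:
Z = 90
421/((4 + s*4)*(-10) + 12/(-8)) + Z/(-349) = 421/((4 - 5*4)*(-10) + 12/(-8)) + 90/(-349) = 421/((4 - 20)*(-10) + 12*(-1/8)) + 90*(-1/349) = 421/(-16*(-10) - 3/2) - 90/349 = 421/(160 - 3/2) - 90/349 = 421/(317/2) - 90/349 = 421*(2/317) - 90/349 = 842/317 - 90/349 = 265328/110633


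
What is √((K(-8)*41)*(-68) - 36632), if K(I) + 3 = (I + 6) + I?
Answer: 2*I*√97 ≈ 19.698*I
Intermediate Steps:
K(I) = 3 + 2*I (K(I) = -3 + ((I + 6) + I) = -3 + ((6 + I) + I) = -3 + (6 + 2*I) = 3 + 2*I)
√((K(-8)*41)*(-68) - 36632) = √(((3 + 2*(-8))*41)*(-68) - 36632) = √(((3 - 16)*41)*(-68) - 36632) = √(-13*41*(-68) - 36632) = √(-533*(-68) - 36632) = √(36244 - 36632) = √(-388) = 2*I*√97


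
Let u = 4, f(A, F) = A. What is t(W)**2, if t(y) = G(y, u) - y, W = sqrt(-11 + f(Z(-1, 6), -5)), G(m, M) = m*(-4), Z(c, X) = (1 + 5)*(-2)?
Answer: -575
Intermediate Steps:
Z(c, X) = -12 (Z(c, X) = 6*(-2) = -12)
G(m, M) = -4*m
W = I*sqrt(23) (W = sqrt(-11 - 12) = sqrt(-23) = I*sqrt(23) ≈ 4.7958*I)
t(y) = -5*y (t(y) = -4*y - y = -5*y)
t(W)**2 = (-5*I*sqrt(23))**2 = -575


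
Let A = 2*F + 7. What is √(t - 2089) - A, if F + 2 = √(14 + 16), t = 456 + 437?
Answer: -3 - 2*√30 + 2*I*√299 ≈ -13.954 + 34.583*I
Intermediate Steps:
t = 893
F = -2 + √30 (F = -2 + √(14 + 16) = -2 + √30 ≈ 3.4772)
A = 3 + 2*√30 (A = 2*(-2 + √30) + 7 = (-4 + 2*√30) + 7 = 3 + 2*√30 ≈ 13.954)
√(t - 2089) - A = √(893 - 2089) - (3 + 2*√30) = √(-1196) + (-3 - 2*√30) = 2*I*√299 + (-3 - 2*√30) = -3 - 2*√30 + 2*I*√299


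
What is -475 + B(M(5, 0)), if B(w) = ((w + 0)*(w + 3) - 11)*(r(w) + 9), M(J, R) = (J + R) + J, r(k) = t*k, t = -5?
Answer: -5354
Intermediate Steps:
r(k) = -5*k
M(J, R) = R + 2*J
B(w) = (-11 + w*(3 + w))*(9 - 5*w) (B(w) = ((w + 0)*(w + 3) - 11)*(-5*w + 9) = (w*(3 + w) - 11)*(9 - 5*w) = (-11 + w*(3 + w))*(9 - 5*w))
-475 + B(M(5, 0)) = -475 + (-99 - 6*(0 + 2*5)² - 5*(0 + 2*5)³ + 82*(0 + 2*5)) = -475 + (-99 - 6*(0 + 10)² - 5*(0 + 10)³ + 82*(0 + 10)) = -475 + (-99 - 6*10² - 5*10³ + 82*10) = -475 + (-99 - 6*100 - 5*1000 + 820) = -475 + (-99 - 600 - 5000 + 820) = -475 - 4879 = -5354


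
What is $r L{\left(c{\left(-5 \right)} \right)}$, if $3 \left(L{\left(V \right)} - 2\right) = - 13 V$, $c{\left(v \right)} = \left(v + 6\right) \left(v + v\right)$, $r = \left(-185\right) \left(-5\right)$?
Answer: $\frac{125800}{3} \approx 41933.0$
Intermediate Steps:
$r = 925$
$c{\left(v \right)} = 2 v \left(6 + v\right)$ ($c{\left(v \right)} = \left(6 + v\right) 2 v = 2 v \left(6 + v\right)$)
$L{\left(V \right)} = 2 - \frac{13 V}{3}$ ($L{\left(V \right)} = 2 + \frac{\left(-13\right) V}{3} = 2 - \frac{13 V}{3}$)
$r L{\left(c{\left(-5 \right)} \right)} = 925 \left(2 - \frac{13 \cdot 2 \left(-5\right) \left(6 - 5\right)}{3}\right) = 925 \left(2 - \frac{13 \cdot 2 \left(-5\right) 1}{3}\right) = 925 \left(2 - - \frac{130}{3}\right) = 925 \left(2 + \frac{130}{3}\right) = 925 \cdot \frac{136}{3} = \frac{125800}{3}$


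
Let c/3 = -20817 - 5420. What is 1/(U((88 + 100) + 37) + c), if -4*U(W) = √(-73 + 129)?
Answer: -157422/12390843035 + √14/12390843035 ≈ -1.2704e-5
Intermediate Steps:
U(W) = -√14/2 (U(W) = -√(-73 + 129)/4 = -√14/2)
c = -78711 (c = 3*(-20817 - 5420) = 3*(-26237) = -78711)
1/(U((88 + 100) + 37) + c) = 1/(-√14/2 - 78711) = 1/(-78711 - √14/2)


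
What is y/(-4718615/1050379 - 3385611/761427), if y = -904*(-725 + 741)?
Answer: 19474946410048/12035447071 ≈ 1618.1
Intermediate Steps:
y = -14464 (y = -904*16 = -14464)
y/(-4718615/1050379 - 3385611/761427) = -14464/(-4718615/1050379 - 3385611/761427) = -14464/(-4718615*1/1050379 - 3385611*1/761427) = -14464/(-428965/95489 - 125393/28201) = -14464/(-24070894142/2692885289) = -14464*(-2692885289/24070894142) = 19474946410048/12035447071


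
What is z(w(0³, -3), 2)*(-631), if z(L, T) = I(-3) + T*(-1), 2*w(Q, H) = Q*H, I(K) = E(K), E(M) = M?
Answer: 3155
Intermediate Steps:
I(K) = K
w(Q, H) = H*Q/2 (w(Q, H) = (Q*H)/2 = (H*Q)/2 = H*Q/2)
z(L, T) = -3 - T (z(L, T) = -3 + T*(-1) = -3 - T)
z(w(0³, -3), 2)*(-631) = (-3 - 1*2)*(-631) = (-3 - 2)*(-631) = -5*(-631) = 3155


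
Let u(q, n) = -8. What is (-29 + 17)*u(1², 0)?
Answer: 96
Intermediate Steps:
(-29 + 17)*u(1², 0) = (-29 + 17)*(-8) = -12*(-8) = 96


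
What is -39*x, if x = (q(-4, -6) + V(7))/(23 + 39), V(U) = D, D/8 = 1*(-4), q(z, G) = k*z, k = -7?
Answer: 78/31 ≈ 2.5161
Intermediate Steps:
q(z, G) = -7*z
D = -32 (D = 8*(1*(-4)) = 8*(-4) = -32)
V(U) = -32
x = -2/31 (x = (-7*(-4) - 32)/(23 + 39) = (28 - 32)/62 = -4*1/62 = -2/31 ≈ -0.064516)
-39*x = -39*(-2/31) = 78/31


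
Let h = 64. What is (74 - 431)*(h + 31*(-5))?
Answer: 32487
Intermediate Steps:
(74 - 431)*(h + 31*(-5)) = (74 - 431)*(64 + 31*(-5)) = -357*(64 - 155) = -357*(-91) = 32487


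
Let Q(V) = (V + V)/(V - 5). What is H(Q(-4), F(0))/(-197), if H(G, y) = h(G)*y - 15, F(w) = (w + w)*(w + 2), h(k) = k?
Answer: 15/197 ≈ 0.076142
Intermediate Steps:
Q(V) = 2*V/(-5 + V) (Q(V) = (2*V)/(-5 + V) = 2*V/(-5 + V))
F(w) = 2*w*(2 + w) (F(w) = (2*w)*(2 + w) = 2*w*(2 + w))
H(G, y) = -15 + G*y (H(G, y) = G*y - 15 = -15 + G*y)
H(Q(-4), F(0))/(-197) = (-15 + (2*(-4)/(-5 - 4))*(2*0*(2 + 0)))/(-197) = -(-15 + (2*(-4)/(-9))*(2*0*2))/197 = -(-15 + (2*(-4)*(-⅑))*0)/197 = -(-15 + (8/9)*0)/197 = -(-15 + 0)/197 = -1/197*(-15) = 15/197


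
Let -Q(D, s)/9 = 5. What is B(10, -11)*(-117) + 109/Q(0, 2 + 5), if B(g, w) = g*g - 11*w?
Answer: -1163674/45 ≈ -25859.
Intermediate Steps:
Q(D, s) = -45 (Q(D, s) = -9*5 = -45)
B(g, w) = g² - 11*w
B(10, -11)*(-117) + 109/Q(0, 2 + 5) = (10² - 11*(-11))*(-117) + 109/(-45) = (100 + 121)*(-117) + 109*(-1/45) = 221*(-117) - 109/45 = -25857 - 109/45 = -1163674/45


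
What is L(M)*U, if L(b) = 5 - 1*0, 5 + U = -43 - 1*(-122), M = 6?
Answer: 370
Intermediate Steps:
U = 74 (U = -5 + (-43 - 1*(-122)) = -5 + (-43 + 122) = -5 + 79 = 74)
L(b) = 5 (L(b) = 5 + 0 = 5)
L(M)*U = 5*74 = 370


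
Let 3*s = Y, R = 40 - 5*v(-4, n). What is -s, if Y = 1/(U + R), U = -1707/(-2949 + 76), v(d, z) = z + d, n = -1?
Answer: -2873/565356 ≈ -0.0050818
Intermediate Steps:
v(d, z) = d + z
U = 1707/2873 (U = -1707/(-2873) = -1707*(-1/2873) = 1707/2873 ≈ 0.59415)
R = 65 (R = 40 - 5*(-4 - 1) = 40 - 5*(-5) = 40 + 25 = 65)
Y = 2873/188452 (Y = 1/(1707/2873 + 65) = 1/(188452/2873) = 2873/188452 ≈ 0.015245)
s = 2873/565356 (s = (⅓)*(2873/188452) = 2873/565356 ≈ 0.0050818)
-s = -1*2873/565356 = -2873/565356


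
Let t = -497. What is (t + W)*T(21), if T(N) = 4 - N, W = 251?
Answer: 4182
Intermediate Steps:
(t + W)*T(21) = (-497 + 251)*(4 - 1*21) = -246*(4 - 21) = -246*(-17) = 4182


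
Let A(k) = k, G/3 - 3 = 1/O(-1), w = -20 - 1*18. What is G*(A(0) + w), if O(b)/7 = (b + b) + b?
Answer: -2356/7 ≈ -336.57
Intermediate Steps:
O(b) = 21*b (O(b) = 7*((b + b) + b) = 7*(2*b + b) = 7*(3*b) = 21*b)
w = -38 (w = -20 - 18 = -38)
G = 62/7 (G = 9 + 3/((21*(-1))) = 9 + 3/(-21) = 9 + 3*(-1/21) = 9 - ⅐ = 62/7 ≈ 8.8571)
G*(A(0) + w) = 62*(0 - 38)/7 = (62/7)*(-38) = -2356/7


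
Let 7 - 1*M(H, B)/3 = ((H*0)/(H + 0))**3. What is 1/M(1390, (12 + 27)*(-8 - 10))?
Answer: 1/21 ≈ 0.047619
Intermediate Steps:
M(H, B) = 21 (M(H, B) = 21 - 3*((H*0)/(H + 0))**3 = 21 - 3*(0/H)**3 = 21 - 3*0**3 = 21 - 3*0 = 21 + 0 = 21)
1/M(1390, (12 + 27)*(-8 - 10)) = 1/21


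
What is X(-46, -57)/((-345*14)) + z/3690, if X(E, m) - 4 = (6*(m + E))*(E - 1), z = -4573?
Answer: -615629/84870 ≈ -7.2538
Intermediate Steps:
X(E, m) = 4 + (-1 + E)*(6*E + 6*m) (X(E, m) = 4 + (6*(m + E))*(E - 1) = 4 + (6*(E + m))*(-1 + E) = 4 + (6*E + 6*m)*(-1 + E) = 4 + (-1 + E)*(6*E + 6*m))
X(-46, -57)/((-345*14)) + z/3690 = (4 - 6*(-46) - 6*(-57) + 6*(-46)² + 6*(-46)*(-57))/((-345*14)) - 4573/3690 = (4 + 276 + 342 + 6*2116 + 15732)/(-4830) - 4573*1/3690 = (4 + 276 + 342 + 12696 + 15732)*(-1/4830) - 4573/3690 = 29050*(-1/4830) - 4573/3690 = -415/69 - 4573/3690 = -615629/84870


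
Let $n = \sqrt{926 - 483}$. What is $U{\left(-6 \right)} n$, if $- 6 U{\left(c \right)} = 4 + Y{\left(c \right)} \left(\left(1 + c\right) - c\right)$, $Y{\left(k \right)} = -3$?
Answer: $- \frac{\sqrt{443}}{6} \approx -3.5079$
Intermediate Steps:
$n = \sqrt{443} \approx 21.048$
$U{\left(c \right)} = - \frac{1}{6}$ ($U{\left(c \right)} = - \frac{4 - 3 \left(\left(1 + c\right) - c\right)}{6} = - \frac{4 - 3}{6} = \left(- \frac{1}{6}\right) 1 = - \frac{1}{6}$)
$U{\left(-6 \right)} n = - \frac{\sqrt{443}}{6}$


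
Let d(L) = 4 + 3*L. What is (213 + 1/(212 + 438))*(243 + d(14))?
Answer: 40012339/650 ≈ 61557.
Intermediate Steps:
(213 + 1/(212 + 438))*(243 + d(14)) = (213 + 1/(212 + 438))*(243 + (4 + 3*14)) = (213 + 1/650)*(243 + (4 + 42)) = (213 + 1/650)*(243 + 46) = (138451/650)*289 = 40012339/650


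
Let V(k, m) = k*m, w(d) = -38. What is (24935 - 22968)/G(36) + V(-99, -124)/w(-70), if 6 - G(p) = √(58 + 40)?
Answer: -302397/589 - 13769*√2/62 ≈ -827.48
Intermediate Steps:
G(p) = 6 - 7*√2 (G(p) = 6 - √(58 + 40) = 6 - √98 = 6 - 7*√2)
(24935 - 22968)/G(36) + V(-99, -124)/w(-70) = (24935 - 22968)/(6 - 7*√2) - 99*(-124)/(-38) = 1967/(6 - 7*√2) + 12276*(-1/38) = 1967/(6 - 7*√2) - 6138/19 = -6138/19 + 1967/(6 - 7*√2)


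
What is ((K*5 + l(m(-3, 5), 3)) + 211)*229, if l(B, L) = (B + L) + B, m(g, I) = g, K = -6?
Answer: 40762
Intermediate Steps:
l(B, L) = L + 2*B
((K*5 + l(m(-3, 5), 3)) + 211)*229 = ((-6*5 + (3 + 2*(-3))) + 211)*229 = ((-30 + (3 - 6)) + 211)*229 = ((-30 - 3) + 211)*229 = (-33 + 211)*229 = 178*229 = 40762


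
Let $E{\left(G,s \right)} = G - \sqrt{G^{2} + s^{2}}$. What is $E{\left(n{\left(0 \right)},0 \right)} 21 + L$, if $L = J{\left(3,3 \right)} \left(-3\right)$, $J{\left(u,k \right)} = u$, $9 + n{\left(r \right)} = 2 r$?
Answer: $-387$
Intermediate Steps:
$n{\left(r \right)} = -9 + 2 r$
$L = -9$ ($L = 3 \left(-3\right) = -9$)
$E{\left(n{\left(0 \right)},0 \right)} 21 + L = \left(\left(-9 + 2 \cdot 0\right) - \sqrt{\left(-9 + 2 \cdot 0\right)^{2} + 0^{2}}\right) 21 - 9 = \left(\left(-9 + 0\right) - \sqrt{\left(-9 + 0\right)^{2} + 0}\right) 21 - 9 = \left(-9 - \sqrt{\left(-9\right)^{2} + 0}\right) 21 - 9 = \left(-9 - \sqrt{81 + 0}\right) 21 - 9 = \left(-9 - \sqrt{81}\right) 21 - 9 = \left(-9 - 9\right) 21 - 9 = \left(-18\right) 21 - 9 = -378 - 9 = -387$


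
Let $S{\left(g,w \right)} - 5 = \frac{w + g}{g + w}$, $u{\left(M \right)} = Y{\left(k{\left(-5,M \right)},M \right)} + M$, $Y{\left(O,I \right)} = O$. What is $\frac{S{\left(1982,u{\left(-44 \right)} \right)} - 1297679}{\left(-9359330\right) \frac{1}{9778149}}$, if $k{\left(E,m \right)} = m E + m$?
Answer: $\frac{12688839947277}{9359330} \approx 1.3557 \cdot 10^{6}$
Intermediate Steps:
$k{\left(E,m \right)} = m + E m$ ($k{\left(E,m \right)} = E m + m = m + E m$)
$u{\left(M \right)} = - 3 M$ ($u{\left(M \right)} = M \left(1 - 5\right) + M = M \left(-4\right) + M = - 4 M + M = - 3 M$)
$S{\left(g,w \right)} = 6$ ($S{\left(g,w \right)} = 5 + \frac{w + g}{g + w} = 5 + \frac{g + w}{g + w} = 5 + 1 = 6$)
$\frac{S{\left(1982,u{\left(-44 \right)} \right)} - 1297679}{\left(-9359330\right) \frac{1}{9778149}} = \frac{6 - 1297679}{\left(-9359330\right) \frac{1}{9778149}} = - \frac{1297673}{\left(-9359330\right) \frac{1}{9778149}} = - \frac{1297673}{- \frac{9359330}{9778149}} = \left(-1297673\right) \left(- \frac{9778149}{9359330}\right) = \frac{12688839947277}{9359330}$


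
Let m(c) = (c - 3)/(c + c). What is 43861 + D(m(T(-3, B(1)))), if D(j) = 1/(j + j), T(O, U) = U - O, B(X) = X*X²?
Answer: 43865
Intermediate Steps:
B(X) = X³
m(c) = (-3 + c)/(2*c) (m(c) = (-3 + c)/((2*c)) = (-3 + c)*(1/(2*c)) = (-3 + c)/(2*c))
D(j) = 1/(2*j)
43861 + D(m(T(-3, B(1)))) = 43861 + 1/(2*(((-3 + (1³ - 1*(-3)))/(2*(1³ - 1*(-3)))))) = 43861 + 1/(2*(((-3 + (1 + 3))/(2*(1 + 3))))) = 43861 + 1/(2*(((½)*(-3 + 4)/4))) = 43861 + 1/(2*(((½)*(¼)*1))) = 43861 + 1/(2*(⅛)) = 43861 + (½)*8 = 43861 + 4 = 43865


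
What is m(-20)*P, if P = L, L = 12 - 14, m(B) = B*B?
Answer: -800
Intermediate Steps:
m(B) = B**2
L = -2
P = -2
m(-20)*P = (-20)**2*(-2) = 400*(-2) = -800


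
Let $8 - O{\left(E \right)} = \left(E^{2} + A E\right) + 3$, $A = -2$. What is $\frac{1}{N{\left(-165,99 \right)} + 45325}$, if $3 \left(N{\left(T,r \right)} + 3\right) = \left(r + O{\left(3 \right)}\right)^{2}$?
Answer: $\frac{3}{146167} \approx 2.0524 \cdot 10^{-5}$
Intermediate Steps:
$O{\left(E \right)} = 5 - E^{2} + 2 E$ ($O{\left(E \right)} = 8 - \left(\left(E^{2} - 2 E\right) + 3\right) = 8 - \left(3 + E^{2} - 2 E\right) = 5 - E^{2} + 2 E$)
$N{\left(T,r \right)} = -3 + \frac{\left(2 + r\right)^{2}}{3}$ ($N{\left(T,r \right)} = -3 + \frac{\left(r + \left(5 - 3^{2} + 2 \cdot 3\right)\right)^{2}}{3} = -3 + \frac{\left(r + \left(5 - 9 + 6\right)\right)^{2}}{3} = -3 + \frac{\left(r + 2\right)^{2}}{3} = -3 + \frac{\left(2 + r\right)^{2}}{3}$)
$\frac{1}{N{\left(-165,99 \right)} + 45325} = \frac{1}{\left(-3 + \frac{\left(2 + 99\right)^{2}}{3}\right) + 45325} = \frac{1}{\left(-3 + \frac{101^{2}}{3}\right) + 45325} = \frac{1}{\left(-3 + \frac{1}{3} \cdot 10201\right) + 45325} = \frac{1}{\left(-3 + \frac{10201}{3}\right) + 45325} = \frac{1}{\frac{10192}{3} + 45325} = \frac{1}{\frac{146167}{3}} = \frac{3}{146167}$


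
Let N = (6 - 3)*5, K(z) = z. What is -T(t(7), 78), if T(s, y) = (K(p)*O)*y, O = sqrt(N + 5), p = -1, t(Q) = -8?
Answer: 156*sqrt(5) ≈ 348.83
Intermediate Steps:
N = 15 (N = 3*5 = 15)
O = 2*sqrt(5) (O = sqrt(15 + 5) = sqrt(20) = 2*sqrt(5) ≈ 4.4721)
T(s, y) = -2*y*sqrt(5) (T(s, y) = (-2*sqrt(5))*y = -2*y*sqrt(5))
-T(t(7), 78) = -(-2)*78*sqrt(5) = -(-156)*sqrt(5) = 156*sqrt(5)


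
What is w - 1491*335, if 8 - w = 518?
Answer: -499995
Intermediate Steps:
w = -510 (w = 8 - 1*518 = 8 - 518 = -510)
w - 1491*335 = -510 - 1491*335 = -510 - 499485 = -499995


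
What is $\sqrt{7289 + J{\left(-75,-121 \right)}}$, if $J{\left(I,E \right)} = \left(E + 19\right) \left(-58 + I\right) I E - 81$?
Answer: $\sqrt{123118658} \approx 11096.0$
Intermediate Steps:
$J{\left(I,E \right)} = -81 + E I \left(-58 + I\right) \left(19 + E\right)$ ($J{\left(I,E \right)} = \left(19 + E\right) \left(-58 + I\right) I E - 81 = \left(-58 + I\right) \left(19 + E\right) I E - 81 = I \left(-58 + I\right) \left(19 + E\right) E - 81 = E I \left(-58 + I\right) \left(19 + E\right) - 81 = -81 + E I \left(-58 + I\right) \left(19 + E\right)$)
$\sqrt{7289 + J{\left(-75,-121 \right)}} = \sqrt{7289 - \left(81 - 63688350 + 10000650 + 12931875 - \left(-121\right)^{2} \left(-75\right)^{2}\right)} = \sqrt{7289 - \left(-72354894 - 63688350 + 12931875\right)} = \sqrt{7289 - -123111369} = \sqrt{7289 + 123111369} = \sqrt{123118658}$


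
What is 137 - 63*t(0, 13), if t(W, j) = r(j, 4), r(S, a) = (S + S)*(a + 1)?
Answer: -8053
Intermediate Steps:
r(S, a) = 2*S*(1 + a) (r(S, a) = (2*S)*(1 + a) = 2*S*(1 + a))
t(W, j) = 10*j (t(W, j) = 2*j*(1 + 4) = 2*j*5 = 10*j)
137 - 63*t(0, 13) = 137 - 630*13 = 137 - 63*130 = 137 - 8190 = -8053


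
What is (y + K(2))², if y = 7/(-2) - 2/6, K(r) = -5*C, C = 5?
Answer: 29929/36 ≈ 831.36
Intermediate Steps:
K(r) = -25 (K(r) = -5*5 = -25)
y = -23/6 (y = 7*(-½) - 2*⅙ = -7/2 - ⅓ = -23/6 ≈ -3.8333)
(y + K(2))² = (-23/6 - 25)² = (-173/6)² = 29929/36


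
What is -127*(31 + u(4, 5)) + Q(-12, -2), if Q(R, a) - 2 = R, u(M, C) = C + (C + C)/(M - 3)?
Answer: -5852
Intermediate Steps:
u(M, C) = C + 2*C/(-3 + M) (u(M, C) = C + (2*C)/(-3 + M) = C + 2*C/(-3 + M))
Q(R, a) = 2 + R
-127*(31 + u(4, 5)) + Q(-12, -2) = -127*(31 + 5*(-1 + 4)/(-3 + 4)) + (2 - 12) = -127*(31 + 5*3/1) - 10 = -127*(31 + 5*1*3) - 10 = -127*(31 + 15) - 10 = -127*46 - 10 = -5842 - 10 = -5852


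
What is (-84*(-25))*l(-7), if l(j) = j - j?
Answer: 0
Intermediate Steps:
l(j) = 0
(-84*(-25))*l(-7) = -84*(-25)*0 = 2100*0 = 0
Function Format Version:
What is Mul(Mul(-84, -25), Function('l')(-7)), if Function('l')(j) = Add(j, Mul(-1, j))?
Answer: 0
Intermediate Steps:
Function('l')(j) = 0
Mul(Mul(-84, -25), Function('l')(-7)) = Mul(Mul(-84, -25), 0) = Mul(2100, 0) = 0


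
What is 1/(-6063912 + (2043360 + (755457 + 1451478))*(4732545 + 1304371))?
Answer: 1/25658667826308 ≈ 3.8973e-14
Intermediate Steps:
1/(-6063912 + (2043360 + (755457 + 1451478))*(4732545 + 1304371)) = 1/(-6063912 + (2043360 + 2206935)*6036916) = 1/(-6063912 + 4250295*6036916) = 1/(-6063912 + 25658673890220) = 1/25658667826308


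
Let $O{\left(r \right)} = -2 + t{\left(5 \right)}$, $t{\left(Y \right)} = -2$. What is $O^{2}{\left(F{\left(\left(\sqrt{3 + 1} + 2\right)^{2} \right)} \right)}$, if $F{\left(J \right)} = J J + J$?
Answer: $16$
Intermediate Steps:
$F{\left(J \right)} = J + J^{2}$ ($F{\left(J \right)} = J^{2} + J = J + J^{2}$)
$O{\left(r \right)} = -4$ ($O{\left(r \right)} = -2 - 2 = -4$)
$O^{2}{\left(F{\left(\left(\sqrt{3 + 1} + 2\right)^{2} \right)} \right)} = \left(-4\right)^{2} = 16$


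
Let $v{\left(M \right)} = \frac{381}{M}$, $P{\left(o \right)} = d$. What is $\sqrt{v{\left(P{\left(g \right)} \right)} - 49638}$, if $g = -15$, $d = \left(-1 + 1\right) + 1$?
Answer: $3 i \sqrt{5473} \approx 221.94 i$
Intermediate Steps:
$d = 1$ ($d = 0 + 1 = 1$)
$P{\left(o \right)} = 1$
$\sqrt{v{\left(P{\left(g \right)} \right)} - 49638} = \sqrt{\frac{381}{1} - 49638} = \sqrt{381 \cdot 1 - 49638} = \sqrt{381 - 49638} = \sqrt{-49257} = 3 i \sqrt{5473}$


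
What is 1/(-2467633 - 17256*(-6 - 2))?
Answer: -1/2329585 ≈ -4.2926e-7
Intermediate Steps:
1/(-2467633 - 17256*(-6 - 2)) = 1/(-2467633 - 17256*(-8)) = 1/(-2467633 - 2876*(-48)) = 1/(-2467633 + 138048) = 1/(-2329585) = -1/2329585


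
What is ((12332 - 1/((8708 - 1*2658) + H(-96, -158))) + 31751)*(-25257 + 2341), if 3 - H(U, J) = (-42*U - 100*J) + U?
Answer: -13822649104040/13683 ≈ -1.0102e+9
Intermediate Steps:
H(U, J) = 3 + 41*U + 100*J (H(U, J) = 3 - ((-42*U - 100*J) + U) = 3 - ((-100*J - 42*U) + U) = 3 - (-100*J - 41*U) = 3 + (41*U + 100*J) = 3 + 41*U + 100*J)
((12332 - 1/((8708 - 1*2658) + H(-96, -158))) + 31751)*(-25257 + 2341) = ((12332 - 1/((8708 - 1*2658) + (3 + 41*(-96) + 100*(-158)))) + 31751)*(-25257 + 2341) = ((12332 - 1/((8708 - 2658) + (3 - 3936 - 15800))) + 31751)*(-22916) = ((12332 - 1/(6050 - 19733)) + 31751)*(-22916) = ((12332 - 1/(-13683)) + 31751)*(-22916) = ((12332 - 1*(-1/13683)) + 31751)*(-22916) = ((12332 + 1/13683) + 31751)*(-22916) = (168738757/13683 + 31751)*(-22916) = (603187690/13683)*(-22916) = -13822649104040/13683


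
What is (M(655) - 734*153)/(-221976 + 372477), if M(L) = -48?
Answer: -37450/50167 ≈ -0.74651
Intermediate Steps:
(M(655) - 734*153)/(-221976 + 372477) = (-48 - 734*153)/(-221976 + 372477) = (-48 - 112302)/150501 = -112350*1/150501 = -37450/50167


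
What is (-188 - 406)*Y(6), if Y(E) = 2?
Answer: -1188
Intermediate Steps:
(-188 - 406)*Y(6) = (-188 - 406)*2 = -594*2 = -1188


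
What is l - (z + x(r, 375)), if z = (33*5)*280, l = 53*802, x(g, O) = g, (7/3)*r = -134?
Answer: -25456/7 ≈ -3636.6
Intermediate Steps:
r = -402/7 (r = (3/7)*(-134) = -402/7 ≈ -57.429)
l = 42506
z = 46200 (z = 165*280 = 46200)
l - (z + x(r, 375)) = 42506 - (46200 - 402/7) = 42506 - 1*322998/7 = 42506 - 322998/7 = -25456/7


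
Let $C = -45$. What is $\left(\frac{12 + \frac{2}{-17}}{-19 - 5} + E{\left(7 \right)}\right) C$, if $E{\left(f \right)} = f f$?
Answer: $- \frac{148425}{68} \approx -2182.7$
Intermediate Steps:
$E{\left(f \right)} = f^{2}$
$\left(\frac{12 + \frac{2}{-17}}{-19 - 5} + E{\left(7 \right)}\right) C = \left(\frac{12 + \frac{2}{-17}}{-19 - 5} + 7^{2}\right) \left(-45\right) = \left(\frac{12 + 2 \left(- \frac{1}{17}\right)}{-24} + 49\right) \left(-45\right) = \left(\left(12 - \frac{2}{17}\right) \left(- \frac{1}{24}\right) + 49\right) \left(-45\right) = \left(\frac{202}{17} \left(- \frac{1}{24}\right) + 49\right) \left(-45\right) = \left(- \frac{101}{204} + 49\right) \left(-45\right) = \frac{9895}{204} \left(-45\right) = - \frac{148425}{68}$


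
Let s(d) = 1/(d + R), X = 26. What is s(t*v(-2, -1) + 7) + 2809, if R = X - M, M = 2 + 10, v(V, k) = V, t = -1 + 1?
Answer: 58990/21 ≈ 2809.0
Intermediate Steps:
t = 0
M = 12
R = 14 (R = 26 - 1*12 = 26 - 12 = 14)
s(d) = 1/(14 + d) (s(d) = 1/(d + 14) = 1/(14 + d))
s(t*v(-2, -1) + 7) + 2809 = 1/(14 + (0*(-2) + 7)) + 2809 = 1/(14 + (0 + 7)) + 2809 = 1/(14 + 7) + 2809 = 1/21 + 2809 = 58990/21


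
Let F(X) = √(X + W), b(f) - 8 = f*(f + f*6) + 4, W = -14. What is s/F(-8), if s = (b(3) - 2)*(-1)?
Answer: 73*I*√22/22 ≈ 15.564*I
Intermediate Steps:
b(f) = 12 + 7*f² (b(f) = 8 + (f*(f + f*6) + 4) = 8 + (f*(f + 6*f) + 4) = 8 + (f*(7*f) + 4) = 8 + (7*f² + 4) = 8 + (4 + 7*f²) = 12 + 7*f²)
F(X) = √(-14 + X) (F(X) = √(X - 14) = √(-14 + X))
s = -73 (s = ((12 + 7*3²) - 2)*(-1) = ((12 + 7*9) - 2)*(-1) = ((12 + 63) - 2)*(-1) = (75 - 2)*(-1) = 73*(-1) = -73)
s/F(-8) = -73/√(-14 - 8) = -73/√(-22) = -73/(I*√22) = -I*√22/22*(-73) = 73*I*√22/22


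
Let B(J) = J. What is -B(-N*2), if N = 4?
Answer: 8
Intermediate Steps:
-B(-N*2) = -(-1*4)*2 = -(-4)*2 = -1*(-8) = 8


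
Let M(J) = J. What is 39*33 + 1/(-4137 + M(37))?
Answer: 5276699/4100 ≈ 1287.0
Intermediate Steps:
39*33 + 1/(-4137 + M(37)) = 39*33 + 1/(-4137 + 37) = 1287 + 1/(-4100) = 1287 - 1/4100 = 5276699/4100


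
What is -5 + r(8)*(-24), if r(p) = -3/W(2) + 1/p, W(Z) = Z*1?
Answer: 28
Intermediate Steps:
W(Z) = Z
r(p) = -3/2 + 1/p
-5 + r(8)*(-24) = -5 + (-3/2 + 1/8)*(-24) = -5 + (-3/2 + ⅛)*(-24) = -5 - 11/8*(-24) = -5 + 33 = 28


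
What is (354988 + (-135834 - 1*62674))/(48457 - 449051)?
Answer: -78240/200297 ≈ -0.39062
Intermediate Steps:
(354988 + (-135834 - 1*62674))/(48457 - 449051) = (354988 + (-135834 - 62674))/(-400594) = (354988 - 198508)*(-1/400594) = 156480*(-1/400594) = -78240/200297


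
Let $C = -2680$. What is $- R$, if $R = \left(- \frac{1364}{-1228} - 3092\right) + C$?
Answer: $\frac{1771663}{307} \approx 5770.9$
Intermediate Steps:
$R = - \frac{1771663}{307}$ ($R = \left(- \frac{1364}{-1228} - 3092\right) - 2680 = \left(\left(-1364\right) \left(- \frac{1}{1228}\right) - 3092\right) - 2680 = \left(\frac{341}{307} - 3092\right) - 2680 = - \frac{948903}{307} - 2680 = - \frac{1771663}{307} \approx -5770.9$)
$- R = \left(-1\right) \left(- \frac{1771663}{307}\right) = \frac{1771663}{307}$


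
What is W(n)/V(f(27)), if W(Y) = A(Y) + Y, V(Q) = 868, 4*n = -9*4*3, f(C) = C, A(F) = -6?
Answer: -33/868 ≈ -0.038018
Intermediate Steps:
n = -27 (n = (-9*4*3)/4 = (-36*3)/4 = (¼)*(-108) = -27)
W(Y) = -6 + Y
W(n)/V(f(27)) = (-6 - 27)/868 = -33*1/868 = -33/868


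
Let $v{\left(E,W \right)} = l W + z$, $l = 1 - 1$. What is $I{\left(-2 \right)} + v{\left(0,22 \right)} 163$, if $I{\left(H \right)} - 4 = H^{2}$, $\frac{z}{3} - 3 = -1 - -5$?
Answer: $3431$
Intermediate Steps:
$l = 0$ ($l = 1 - 1 = 0$)
$z = 21$ ($z = 9 + 3 \left(-1 - -5\right) = 9 + 3 \left(-1 + 5\right) = 9 + 3 \cdot 4 = 9 + 12 = 21$)
$I{\left(H \right)} = 4 + H^{2}$
$v{\left(E,W \right)} = 21$ ($v{\left(E,W \right)} = 0 W + 21 = 0 + 21 = 21$)
$I{\left(-2 \right)} + v{\left(0,22 \right)} 163 = \left(4 + \left(-2\right)^{2}\right) + 21 \cdot 163 = \left(4 + 4\right) + 3423 = 8 + 3423 = 3431$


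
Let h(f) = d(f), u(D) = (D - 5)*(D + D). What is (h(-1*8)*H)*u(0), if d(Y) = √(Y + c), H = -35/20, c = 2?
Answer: 0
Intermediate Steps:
u(D) = 2*D*(-5 + D) (u(D) = (-5 + D)*(2*D) = 2*D*(-5 + D))
H = -7/4 (H = -35*1/20 = -7/4 ≈ -1.7500)
d(Y) = √(2 + Y) (d(Y) = √(Y + 2) = √(2 + Y))
h(f) = √(2 + f)
(h(-1*8)*H)*u(0) = (√(2 - 1*8)*(-7/4))*(2*0*(-5 + 0)) = (√(2 - 8)*(-7/4))*(2*0*(-5)) = (√(-6)*(-7/4))*0 = ((I*√6)*(-7/4))*0 = -7*I*√6/4*0 = 0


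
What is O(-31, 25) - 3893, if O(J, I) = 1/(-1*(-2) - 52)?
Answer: -194651/50 ≈ -3893.0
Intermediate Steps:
O(J, I) = -1/50 (O(J, I) = 1/(2 - 52) = 1/(-50) = -1/50)
O(-31, 25) - 3893 = -1/50 - 3893 = -194651/50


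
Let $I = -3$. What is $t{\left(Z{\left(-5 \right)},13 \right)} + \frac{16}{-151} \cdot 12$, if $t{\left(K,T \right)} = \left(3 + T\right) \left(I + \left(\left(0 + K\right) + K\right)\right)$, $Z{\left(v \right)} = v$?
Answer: $- \frac{31600}{151} \approx -209.27$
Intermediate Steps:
$t{\left(K,T \right)} = \left(-3 + 2 K\right) \left(3 + T\right)$ ($t{\left(K,T \right)} = \left(3 + T\right) \left(-3 + \left(\left(0 + K\right) + K\right)\right) = \left(3 + T\right) \left(-3 + \left(K + K\right)\right) = \left(3 + T\right) \left(-3 + 2 K\right) = \left(-3 + 2 K\right) \left(3 + T\right)$)
$t{\left(Z{\left(-5 \right)},13 \right)} + \frac{16}{-151} \cdot 12 = \left(-9 - 39 + 6 \left(-5\right) + 2 \left(-5\right) 13\right) + \frac{16}{-151} \cdot 12 = \left(-9 - 39 - 30 - 130\right) + 16 \left(- \frac{1}{151}\right) 12 = -208 - \frac{192}{151} = - \frac{31600}{151}$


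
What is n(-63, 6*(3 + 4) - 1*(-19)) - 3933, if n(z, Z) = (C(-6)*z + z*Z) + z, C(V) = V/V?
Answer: -7902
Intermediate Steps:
C(V) = 1
n(z, Z) = 2*z + Z*z (n(z, Z) = (1*z + z*Z) + z = (z + Z*z) + z = 2*z + Z*z)
n(-63, 6*(3 + 4) - 1*(-19)) - 3933 = -63*(2 + (6*(3 + 4) - 1*(-19))) - 3933 = -63*(2 + (6*7 + 19)) - 3933 = -63*(2 + (42 + 19)) - 3933 = -63*(2 + 61) - 3933 = -63*63 - 3933 = -3969 - 3933 = -7902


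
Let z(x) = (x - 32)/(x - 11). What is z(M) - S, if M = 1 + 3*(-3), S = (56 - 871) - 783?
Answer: 30402/19 ≈ 1600.1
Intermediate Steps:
S = -1598 (S = -815 - 783 = -1598)
M = -8 (M = 1 - 9 = -8)
z(x) = (-32 + x)/(-11 + x)
z(M) - S = (-32 - 8)/(-11 - 8) - 1*(-1598) = -40/(-19) + 1598 = -1/19*(-40) + 1598 = 40/19 + 1598 = 30402/19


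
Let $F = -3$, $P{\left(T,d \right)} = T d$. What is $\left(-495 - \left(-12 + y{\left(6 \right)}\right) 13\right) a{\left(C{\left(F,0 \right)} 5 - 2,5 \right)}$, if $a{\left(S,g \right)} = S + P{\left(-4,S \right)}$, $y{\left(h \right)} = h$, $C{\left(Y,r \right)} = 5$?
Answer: $28773$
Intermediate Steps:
$a{\left(S,g \right)} = - 3 S$ ($a{\left(S,g \right)} = S - 4 S = - 3 S$)
$\left(-495 - \left(-12 + y{\left(6 \right)}\right) 13\right) a{\left(C{\left(F,0 \right)} 5 - 2,5 \right)} = \left(-495 - \left(-12 + 6\right) 13\right) \left(- 3 \left(5 \cdot 5 - 2\right)\right) = \left(-495 - \left(-6\right) 13\right) \left(- 3 \left(25 - 2\right)\right) = \left(-495 - -78\right) \left(\left(-3\right) 23\right) = \left(-495 + 78\right) \left(-69\right) = \left(-417\right) \left(-69\right) = 28773$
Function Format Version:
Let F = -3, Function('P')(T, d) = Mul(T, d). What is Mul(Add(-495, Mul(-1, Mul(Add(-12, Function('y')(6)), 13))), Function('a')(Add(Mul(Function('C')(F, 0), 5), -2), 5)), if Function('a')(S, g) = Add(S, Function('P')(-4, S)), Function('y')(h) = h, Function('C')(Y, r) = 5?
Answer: 28773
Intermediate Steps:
Function('a')(S, g) = Mul(-3, S) (Function('a')(S, g) = Add(S, Mul(-4, S)) = Mul(-3, S))
Mul(Add(-495, Mul(-1, Mul(Add(-12, Function('y')(6)), 13))), Function('a')(Add(Mul(Function('C')(F, 0), 5), -2), 5)) = Mul(Add(-495, Mul(-1, Mul(Add(-12, 6), 13))), Mul(-3, Add(Mul(5, 5), -2))) = Mul(Add(-495, Mul(-1, Mul(-6, 13))), Mul(-3, Add(25, -2))) = Mul(Add(-495, Mul(-1, -78)), Mul(-3, 23)) = Mul(Add(-495, 78), -69) = Mul(-417, -69) = 28773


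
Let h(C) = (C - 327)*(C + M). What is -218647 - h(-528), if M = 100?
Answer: -584587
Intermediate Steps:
h(C) = (-327 + C)*(100 + C) (h(C) = (C - 327)*(C + 100) = (-327 + C)*(100 + C))
-218647 - h(-528) = -218647 - (-32700 + (-528)**2 - 227*(-528)) = -218647 - (-32700 + 278784 + 119856) = -218647 - 1*365940 = -218647 - 365940 = -584587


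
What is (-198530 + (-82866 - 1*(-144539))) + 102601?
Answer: -34256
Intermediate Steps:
(-198530 + (-82866 - 1*(-144539))) + 102601 = (-198530 + (-82866 + 144539)) + 102601 = (-198530 + 61673) + 102601 = -136857 + 102601 = -34256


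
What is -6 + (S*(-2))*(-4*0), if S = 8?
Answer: -6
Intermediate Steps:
-6 + (S*(-2))*(-4*0) = -6 + (8*(-2))*(-4*0) = -6 - 16*0 = -6 + 0 = -6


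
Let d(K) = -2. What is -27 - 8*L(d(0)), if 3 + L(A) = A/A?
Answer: -11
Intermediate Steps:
L(A) = -2 (L(A) = -3 + A/A = -3 + 1 = -2)
-27 - 8*L(d(0)) = -27 - 8*(-2) = -27 + 16 = -11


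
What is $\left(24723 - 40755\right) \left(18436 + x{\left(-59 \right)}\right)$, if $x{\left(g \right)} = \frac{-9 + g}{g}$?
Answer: $- \frac{17439481344}{59} \approx -2.9558 \cdot 10^{8}$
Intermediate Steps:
$x{\left(g \right)} = \frac{-9 + g}{g}$
$\left(24723 - 40755\right) \left(18436 + x{\left(-59 \right)}\right) = \left(24723 - 40755\right) \left(18436 + \frac{-9 - 59}{-59}\right) = - 16032 \left(18436 - - \frac{68}{59}\right) = - 16032 \left(18436 + \frac{68}{59}\right) = \left(-16032\right) \frac{1087792}{59} = - \frac{17439481344}{59}$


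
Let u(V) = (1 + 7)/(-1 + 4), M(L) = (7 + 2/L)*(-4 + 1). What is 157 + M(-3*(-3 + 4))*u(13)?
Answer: 319/3 ≈ 106.33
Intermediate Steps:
M(L) = -21 - 6/L (M(L) = (7 + 2/L)*(-3) = -21 - 6/L)
u(V) = 8/3
157 + M(-3*(-3 + 4))*u(13) = 157 + (-21 - 6*(-1/(3*(-3 + 4))))*(8/3) = 157 + (-21 - 6/((-3*1)))*(8/3) = 157 + (-21 - 6/(-3))*(8/3) = 157 + (-21 - 6*(-1/3))*(8/3) = 157 + (-21 + 2)*(8/3) = 157 - 19*8/3 = 157 - 152/3 = 319/3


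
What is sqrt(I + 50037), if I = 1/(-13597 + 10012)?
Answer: 2*sqrt(160771694685)/3585 ≈ 223.69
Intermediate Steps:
I = -1/3585 (I = 1/(-3585) = -1/3585 ≈ -0.00027894)
sqrt(I + 50037) = sqrt(-1/3585 + 50037) = sqrt(179382644/3585) = 2*sqrt(160771694685)/3585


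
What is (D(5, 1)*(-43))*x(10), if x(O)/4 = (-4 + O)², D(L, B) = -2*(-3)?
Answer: -37152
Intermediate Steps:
D(L, B) = 6
x(O) = 4*(-4 + O)²
(D(5, 1)*(-43))*x(10) = (6*(-43))*(4*(-4 + 10)²) = -1032*6² = -1032*36 = -258*144 = -37152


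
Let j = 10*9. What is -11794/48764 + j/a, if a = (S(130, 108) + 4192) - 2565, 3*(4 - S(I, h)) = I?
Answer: -21504271/116131466 ≈ -0.18517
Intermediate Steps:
j = 90
S(I, h) = 4 - I/3
a = 4763/3 (a = ((4 - ⅓*130) + 4192) - 2565 = ((4 - 130/3) + 4192) - 2565 = (-118/3 + 4192) - 2565 = 12458/3 - 2565 = 4763/3 ≈ 1587.7)
-11794/48764 + j/a = -11794/48764 + 90/(4763/3) = -11794*1/48764 + 90*(3/4763) = -5897/24382 + 270/4763 = -21504271/116131466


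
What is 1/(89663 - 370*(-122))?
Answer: 1/134803 ≈ 7.4182e-6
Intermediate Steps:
1/(89663 - 370*(-122)) = 1/(89663 + 45140) = 1/134803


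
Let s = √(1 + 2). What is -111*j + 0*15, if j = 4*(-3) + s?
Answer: 1332 - 111*√3 ≈ 1139.7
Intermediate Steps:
s = √3 ≈ 1.7320
j = -12 + √3 (j = 4*(-3) + √3 = -12 + √3 ≈ -10.268)
-111*j + 0*15 = -111*(-12 + √3) + 0*15 = (1332 - 111*√3) + 0 = 1332 - 111*√3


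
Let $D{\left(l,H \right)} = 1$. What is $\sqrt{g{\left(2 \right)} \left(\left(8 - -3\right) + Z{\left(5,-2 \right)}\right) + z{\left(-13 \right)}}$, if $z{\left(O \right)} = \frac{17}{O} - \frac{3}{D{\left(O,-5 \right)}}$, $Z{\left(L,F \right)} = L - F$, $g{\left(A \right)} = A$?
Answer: $\frac{2 \sqrt{1339}}{13} \approx 5.6296$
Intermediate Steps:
$z{\left(O \right)} = -3 + \frac{17}{O}$ ($z{\left(O \right)} = \frac{17}{O} - \frac{3}{1} = \frac{17}{O} - 3 = -3 + \frac{17}{O}$)
$\sqrt{g{\left(2 \right)} \left(\left(8 - -3\right) + Z{\left(5,-2 \right)}\right) + z{\left(-13 \right)}} = \sqrt{2 \left(\left(8 - -3\right) + \left(5 - -2\right)\right) - \left(3 - \frac{17}{-13}\right)} = \sqrt{2 \left(\left(8 + 3\right) + \left(5 + 2\right)\right) + \left(-3 + 17 \left(- \frac{1}{13}\right)\right)} = \sqrt{2 \left(11 + 7\right) - \frac{56}{13}} = \sqrt{2 \cdot 18 - \frac{56}{13}} = \sqrt{36 - \frac{56}{13}} = \sqrt{\frac{412}{13}} = \frac{2 \sqrt{1339}}{13}$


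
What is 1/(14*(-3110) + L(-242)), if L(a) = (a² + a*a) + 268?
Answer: 1/73856 ≈ 1.3540e-5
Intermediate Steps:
L(a) = 268 + 2*a² (L(a) = (a² + a²) + 268 = 2*a² + 268 = 268 + 2*a²)
1/(14*(-3110) + L(-242)) = 1/(14*(-3110) + (268 + 2*(-242)²)) = 1/(-43540 + (268 + 2*58564)) = 1/(-43540 + (268 + 117128)) = 1/(-43540 + 117396) = 1/73856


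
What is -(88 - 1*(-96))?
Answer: -184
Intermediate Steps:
-(88 - 1*(-96)) = -(88 + 96) = -1*184 = -184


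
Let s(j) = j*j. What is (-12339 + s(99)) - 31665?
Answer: -34203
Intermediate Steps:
s(j) = j**2
(-12339 + s(99)) - 31665 = (-12339 + 99**2) - 31665 = (-12339 + 9801) - 31665 = -2538 - 31665 = -34203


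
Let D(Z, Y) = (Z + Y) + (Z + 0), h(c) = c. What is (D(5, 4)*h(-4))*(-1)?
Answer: 56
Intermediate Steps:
D(Z, Y) = Y + 2*Z (D(Z, Y) = (Y + Z) + Z = Y + 2*Z)
(D(5, 4)*h(-4))*(-1) = ((4 + 2*5)*(-4))*(-1) = ((4 + 10)*(-4))*(-1) = (14*(-4))*(-1) = -56*(-1) = 56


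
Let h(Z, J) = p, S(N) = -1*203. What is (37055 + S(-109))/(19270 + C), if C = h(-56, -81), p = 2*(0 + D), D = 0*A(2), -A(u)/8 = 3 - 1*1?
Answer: 18426/9635 ≈ 1.9124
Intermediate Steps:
A(u) = -16 (A(u) = -8*(3 - 1*1) = -8*(3 - 1) = -8*2 = -16)
D = 0 (D = 0*(-16) = 0)
p = 0 (p = 2*(0 + 0) = 2*0 = 0)
S(N) = -203
h(Z, J) = 0
C = 0
(37055 + S(-109))/(19270 + C) = (37055 - 203)/(19270 + 0) = 36852/19270 = 36852*(1/19270) = 18426/9635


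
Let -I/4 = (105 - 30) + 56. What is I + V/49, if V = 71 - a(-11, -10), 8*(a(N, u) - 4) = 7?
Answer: -204879/392 ≈ -522.65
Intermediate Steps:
a(N, u) = 39/8 (a(N, u) = 4 + (⅛)*7 = 4 + 7/8 = 39/8)
I = -524 (I = -4*((105 - 30) + 56) = -4*(75 + 56) = -4*131 = -524)
V = 529/8 (V = 71 - 1*39/8 = 71 - 39/8 = 529/8 ≈ 66.125)
I + V/49 = -524 + (529/8)/49 = -524 + (529/8)*(1/49) = -524 + 529/392 = -204879/392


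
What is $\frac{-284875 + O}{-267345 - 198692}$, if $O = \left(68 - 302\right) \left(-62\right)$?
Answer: $\frac{270367}{466037} \approx 0.58014$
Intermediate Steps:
$O = 14508$ ($O = \left(-234\right) \left(-62\right) = 14508$)
$\frac{-284875 + O}{-267345 - 198692} = \frac{-284875 + 14508}{-267345 - 198692} = - \frac{270367}{-466037} = \left(-270367\right) \left(- \frac{1}{466037}\right) = \frac{270367}{466037}$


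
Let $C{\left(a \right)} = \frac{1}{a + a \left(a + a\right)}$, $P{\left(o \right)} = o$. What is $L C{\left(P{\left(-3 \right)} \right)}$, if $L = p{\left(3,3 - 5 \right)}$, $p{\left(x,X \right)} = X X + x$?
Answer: $\frac{7}{15} \approx 0.46667$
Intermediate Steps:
$p{\left(x,X \right)} = x + X^{2}$ ($p{\left(x,X \right)} = X^{2} + x = x + X^{2}$)
$C{\left(a \right)} = \frac{1}{a + 2 a^{2}}$ ($C{\left(a \right)} = \frac{1}{a + a 2 a} = \frac{1}{a + 2 a^{2}}$)
$L = 7$ ($L = 3 + \left(3 - 5\right)^{2} = 3 + \left(-2\right)^{2} = 3 + 4 = 7$)
$L C{\left(P{\left(-3 \right)} \right)} = 7 \frac{1}{\left(-3\right) \left(1 + 2 \left(-3\right)\right)} = 7 \left(- \frac{1}{3 \left(1 - 6\right)}\right) = 7 \left(- \frac{1}{3 \left(-5\right)}\right) = 7 \left(\left(- \frac{1}{3}\right) \left(- \frac{1}{5}\right)\right) = 7 \cdot \frac{1}{15} = \frac{7}{15}$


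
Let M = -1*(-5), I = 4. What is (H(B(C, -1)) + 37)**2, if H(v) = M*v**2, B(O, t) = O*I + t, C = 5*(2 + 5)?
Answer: 9339676164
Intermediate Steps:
C = 35 (C = 5*7 = 35)
M = 5
B(O, t) = t + 4*O (B(O, t) = O*4 + t = 4*O + t = t + 4*O)
H(v) = 5*v**2
(H(B(C, -1)) + 37)**2 = (5*(-1 + 4*35)**2 + 37)**2 = (5*(-1 + 140)**2 + 37)**2 = (5*139**2 + 37)**2 = (5*19321 + 37)**2 = (96605 + 37)**2 = 96642**2 = 9339676164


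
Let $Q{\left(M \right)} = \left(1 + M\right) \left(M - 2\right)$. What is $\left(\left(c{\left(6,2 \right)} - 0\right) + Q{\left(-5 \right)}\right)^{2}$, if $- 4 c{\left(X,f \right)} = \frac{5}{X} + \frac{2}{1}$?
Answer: $\frac{429025}{576} \approx 744.83$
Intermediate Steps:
$Q{\left(M \right)} = \left(1 + M\right) \left(-2 + M\right)$
$c{\left(X,f \right)} = - \frac{1}{2} - \frac{5}{4 X}$ ($c{\left(X,f \right)} = - \frac{\frac{5}{X} + \frac{2}{1}}{4} = - \frac{\frac{5}{X} + 2 \cdot 1}{4} = - \frac{\frac{5}{X} + 2}{4} = - \frac{2 + \frac{5}{X}}{4} = - \frac{1}{2} - \frac{5}{4 X}$)
$\left(\left(c{\left(6,2 \right)} - 0\right) + Q{\left(-5 \right)}\right)^{2} = \left(\left(\frac{-5 - 12}{4 \cdot 6} - 0\right) - \left(-3 - 25\right)\right)^{2} = \left(\left(\frac{1}{4} \cdot \frac{1}{6} \left(-5 - 12\right) + 0\right) + \left(-2 + 25 + 5\right)\right)^{2} = \left(\left(\frac{1}{4} \cdot \frac{1}{6} \left(-17\right) + 0\right) + 28\right)^{2} = \left(\left(- \frac{17}{24} + 0\right) + 28\right)^{2} = \left(- \frac{17}{24} + 28\right)^{2} = \left(\frac{655}{24}\right)^{2} = \frac{429025}{576}$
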